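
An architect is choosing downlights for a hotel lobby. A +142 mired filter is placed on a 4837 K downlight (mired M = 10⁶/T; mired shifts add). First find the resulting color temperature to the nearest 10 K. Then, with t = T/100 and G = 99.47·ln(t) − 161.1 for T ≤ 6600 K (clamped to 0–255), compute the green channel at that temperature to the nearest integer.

M_in = 10⁶/4837 = 206.74; M_out = 206.74 + (+142) = 348.74.
T_out = 10⁶/348.74 = 2867.5 K → 2870 K; t = 28.7.
G = 99.47·ln 28.7 − 161.1 = 99.47·3.3569 − 161.1 = 172.811.
Rounded: 173.

173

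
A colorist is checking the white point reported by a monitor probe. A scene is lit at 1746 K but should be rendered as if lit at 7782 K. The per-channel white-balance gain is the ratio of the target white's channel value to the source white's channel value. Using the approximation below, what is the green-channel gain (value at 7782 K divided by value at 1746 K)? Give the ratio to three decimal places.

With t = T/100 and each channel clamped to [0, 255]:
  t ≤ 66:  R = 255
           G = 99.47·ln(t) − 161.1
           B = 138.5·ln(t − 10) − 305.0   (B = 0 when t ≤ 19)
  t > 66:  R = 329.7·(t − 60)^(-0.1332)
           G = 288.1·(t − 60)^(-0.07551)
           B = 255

At 1746 K (t = 17.46):
  G = 99.47·ln 17.46 − 161.1 = 99.47·2.8599 − 161.1 = 123.376.
At 7782 K (t = 77.82):
  G = 288.1·(77.82 − 60)^(-0.07551) = 288.1·17.82^(-0.07551) = 288.1·0.80453 = 231.786.
Gain = 231.786 / 123.376 = 1.8787 → 1.879.

1.879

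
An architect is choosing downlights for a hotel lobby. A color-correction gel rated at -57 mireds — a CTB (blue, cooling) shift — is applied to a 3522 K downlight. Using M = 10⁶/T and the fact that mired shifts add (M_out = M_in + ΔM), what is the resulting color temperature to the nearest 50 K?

M_in = 10⁶/3522 = 283.93 mireds.
M_out = 283.93 + (-57) = 226.93 mireds.
T_out = 10⁶/226.93 = 4406.7 K → 4400 K.

4400 K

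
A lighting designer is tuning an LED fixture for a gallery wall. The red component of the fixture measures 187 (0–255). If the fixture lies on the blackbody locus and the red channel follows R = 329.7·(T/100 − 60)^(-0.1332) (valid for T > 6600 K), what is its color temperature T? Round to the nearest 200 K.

(t − 60)^(-0.1332) = 187/329.7 = 0.56718.
t − 60 = 0.56718^(1/-0.1332) = 0.56718^(-7.508) = 70.620, so t = 130.620.
T = 100·t = 13062 K → 13000 K to the nearest 200 K.

13000 K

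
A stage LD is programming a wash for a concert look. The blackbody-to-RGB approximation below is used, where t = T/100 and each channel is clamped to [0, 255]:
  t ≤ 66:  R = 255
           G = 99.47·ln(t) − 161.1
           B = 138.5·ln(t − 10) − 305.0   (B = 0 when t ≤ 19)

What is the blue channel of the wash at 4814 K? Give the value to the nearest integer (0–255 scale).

t = 4814/100 = 48.14; the t ≤ 66 branch applies.
B = 138.5·ln(48.14 − 10) − 305.0 = 138.5·ln 38.14 − 305.0 = 138.5·3.6413 − 305.0 = 199.315.
Rounded: 199.

199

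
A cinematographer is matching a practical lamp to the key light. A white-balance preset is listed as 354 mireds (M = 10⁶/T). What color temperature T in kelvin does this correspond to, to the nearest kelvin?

2825 K

T = 10⁶ / 354 = 2824.86 K → 2825 K.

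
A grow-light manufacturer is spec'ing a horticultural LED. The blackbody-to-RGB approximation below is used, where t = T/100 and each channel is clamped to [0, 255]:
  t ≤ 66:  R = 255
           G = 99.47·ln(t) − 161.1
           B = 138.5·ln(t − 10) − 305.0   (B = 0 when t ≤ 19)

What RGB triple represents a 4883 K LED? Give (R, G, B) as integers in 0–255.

(255, 226, 202)

t = 4883/100 = 48.83; the t ≤ 66 branch applies.
R = 255 by definition for t ≤ 66.
G = 99.47·ln 48.83 − 161.1 = 99.47·3.8883 − 161.1 = 225.674.
B = 138.5·ln(48.83 − 10) − 305.0 = 138.5·ln 38.83 − 305.0 = 138.5·3.6592 − 305.0 = 201.798.
Rounded: (255, 226, 202).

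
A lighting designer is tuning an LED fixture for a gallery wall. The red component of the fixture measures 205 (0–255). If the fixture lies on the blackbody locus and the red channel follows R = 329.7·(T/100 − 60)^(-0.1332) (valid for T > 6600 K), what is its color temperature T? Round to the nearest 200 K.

(t − 60)^(-0.1332) = 205/329.7 = 0.62178.
t − 60 = 0.62178^(1/-0.1332) = 0.62178^(-7.508) = 35.423, so t = 95.423.
T = 100·t = 9542 K → 9600 K to the nearest 200 K.

9600 K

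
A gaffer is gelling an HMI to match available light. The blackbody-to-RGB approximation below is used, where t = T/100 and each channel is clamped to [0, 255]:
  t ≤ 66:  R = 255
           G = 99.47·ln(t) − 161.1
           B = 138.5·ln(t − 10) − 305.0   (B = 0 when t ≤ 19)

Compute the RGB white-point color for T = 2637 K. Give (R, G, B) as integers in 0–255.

(255, 164, 82)

t = 2637/100 = 26.37; the t ≤ 66 branch applies.
R = 255 by definition for t ≤ 66.
G = 99.47·ln 26.37 − 161.1 = 99.47·3.2722 − 161.1 = 164.388.
B = 138.5·ln(26.37 − 10) − 305.0 = 138.5·ln 16.37 − 305.0 = 138.5·2.7955 − 305.0 = 82.170.
Rounded: (255, 164, 82).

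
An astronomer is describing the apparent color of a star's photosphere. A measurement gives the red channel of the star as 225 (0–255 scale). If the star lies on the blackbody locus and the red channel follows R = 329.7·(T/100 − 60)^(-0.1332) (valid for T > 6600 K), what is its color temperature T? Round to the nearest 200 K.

(t − 60)^(-0.1332) = 225/329.7 = 0.68244.
t − 60 = 0.68244^(1/-0.1332) = 0.68244^(-7.508) = 17.610, so t = 77.610.
T = 100·t = 7761 K → 7800 K to the nearest 200 K.

7800 K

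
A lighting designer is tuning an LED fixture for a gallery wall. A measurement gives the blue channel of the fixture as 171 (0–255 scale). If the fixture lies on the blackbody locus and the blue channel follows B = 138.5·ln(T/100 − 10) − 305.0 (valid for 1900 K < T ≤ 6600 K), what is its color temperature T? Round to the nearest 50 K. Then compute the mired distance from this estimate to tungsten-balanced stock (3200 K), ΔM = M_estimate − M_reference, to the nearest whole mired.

-69 mireds

ln(t − 10) = (171 + 305.0) / 138.5 = 3.4368.
t − 10 = e^3.4368 = 31.088, so t = 41.088.
T = 100·t = 4109 K → 4100 K to the nearest 50 K.
M_estimate = 10⁶/4100 = 243.90; M_reference = 10⁶/3200 = 312.50.
ΔM = 243.90 − 312.50 = -68.60 → -69 mireds.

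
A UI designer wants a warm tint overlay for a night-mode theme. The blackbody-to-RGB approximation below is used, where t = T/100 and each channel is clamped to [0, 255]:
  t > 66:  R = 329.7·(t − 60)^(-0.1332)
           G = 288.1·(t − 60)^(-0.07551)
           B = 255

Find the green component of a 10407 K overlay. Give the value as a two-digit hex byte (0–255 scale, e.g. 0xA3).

t = 10407/100 = 104.07; the t > 66 branch applies.
G = 288.1·(104.07 − 60)^(-0.07551) = 288.1·44.07^(-0.07551) = 288.1·0.75136 = 216.468.
Rounded: 216; in hex, 0xD8.

0xD8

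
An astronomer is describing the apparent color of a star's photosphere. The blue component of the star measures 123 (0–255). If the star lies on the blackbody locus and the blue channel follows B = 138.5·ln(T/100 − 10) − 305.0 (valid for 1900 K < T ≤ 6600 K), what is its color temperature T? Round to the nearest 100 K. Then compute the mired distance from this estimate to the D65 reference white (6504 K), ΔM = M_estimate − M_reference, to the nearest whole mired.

+159 mireds

ln(t − 10) = (123 + 305.0) / 138.5 = 3.0903.
t − 10 = e^3.0903 = 21.983, so t = 31.983.
T = 100·t = 3198 K → 3200 K to the nearest 100 K.
M_estimate = 10⁶/3200 = 312.50; M_reference = 10⁶/6504 = 153.75.
ΔM = 312.50 − 153.75 = 158.75 → +159 mireds.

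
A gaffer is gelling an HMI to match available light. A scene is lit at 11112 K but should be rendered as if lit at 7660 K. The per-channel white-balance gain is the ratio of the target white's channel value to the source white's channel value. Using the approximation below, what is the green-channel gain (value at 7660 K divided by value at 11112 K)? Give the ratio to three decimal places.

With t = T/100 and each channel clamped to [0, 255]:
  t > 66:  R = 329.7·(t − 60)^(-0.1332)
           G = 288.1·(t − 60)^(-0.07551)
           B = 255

1.089

At 11112 K (t = 111.12):
  G = 288.1·(111.12 − 60)^(-0.07551) = 288.1·51.12^(-0.07551) = 288.1·0.74299 = 214.056.
At 7660 K (t = 76.6):
  G = 288.1·(76.6 − 60)^(-0.07551) = 288.1·16.6^(-0.07551) = 288.1·0.80885 = 233.031.
Gain = 233.031 / 214.056 = 1.0886 → 1.089.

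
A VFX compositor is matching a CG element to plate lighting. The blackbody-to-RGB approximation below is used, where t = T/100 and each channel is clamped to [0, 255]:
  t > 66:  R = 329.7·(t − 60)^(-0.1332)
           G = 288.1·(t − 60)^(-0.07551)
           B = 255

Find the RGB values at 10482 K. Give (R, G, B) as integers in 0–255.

t = 10482/100 = 104.82; the t > 66 branch applies.
R = 329.7·(104.82 − 60)^(-0.1332) = 329.7·44.82^(-0.1332) = 329.7·0.60259 = 198.675.
G = 288.1·(104.82 − 60)^(-0.07551) = 288.1·44.82^(-0.07551) = 288.1·0.75041 = 216.192.
B = 255 by definition for t > 66.
Rounded: (199, 216, 255).

(199, 216, 255)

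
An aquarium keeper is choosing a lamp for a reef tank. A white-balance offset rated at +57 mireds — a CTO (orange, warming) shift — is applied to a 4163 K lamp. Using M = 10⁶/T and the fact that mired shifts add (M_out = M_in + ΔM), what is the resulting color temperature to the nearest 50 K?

M_in = 10⁶/4163 = 240.21 mireds.
M_out = 240.21 + (+57) = 297.21 mireds.
T_out = 10⁶/297.21 = 3364.6 K → 3350 K.

3350 K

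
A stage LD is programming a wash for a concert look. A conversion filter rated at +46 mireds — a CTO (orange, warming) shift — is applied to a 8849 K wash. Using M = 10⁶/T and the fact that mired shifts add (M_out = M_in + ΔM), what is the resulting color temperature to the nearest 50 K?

M_in = 10⁶/8849 = 113.01 mireds.
M_out = 113.01 + (+46) = 159.01 mireds.
T_out = 10⁶/159.01 = 6289.0 K → 6300 K.

6300 K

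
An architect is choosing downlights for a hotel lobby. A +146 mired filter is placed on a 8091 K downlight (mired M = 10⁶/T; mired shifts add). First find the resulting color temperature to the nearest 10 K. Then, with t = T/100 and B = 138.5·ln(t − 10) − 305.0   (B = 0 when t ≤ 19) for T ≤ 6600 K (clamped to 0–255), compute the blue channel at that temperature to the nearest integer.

152

M_in = 10⁶/8091 = 123.59; M_out = 123.59 + (+146) = 269.59.
T_out = 10⁶/269.59 = 3709.3 K → 3710 K; t = 37.1.
B = 138.5·ln(37.1 − 10) − 305.0 = 138.5·ln 27.1 − 305.0 = 138.5·3.2995 − 305.0 = 151.985.
Rounded: 152.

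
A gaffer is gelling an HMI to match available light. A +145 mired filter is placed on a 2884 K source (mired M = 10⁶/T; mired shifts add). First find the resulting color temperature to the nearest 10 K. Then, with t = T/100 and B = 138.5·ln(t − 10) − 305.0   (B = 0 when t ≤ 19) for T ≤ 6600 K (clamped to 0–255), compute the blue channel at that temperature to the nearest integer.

M_in = 10⁶/2884 = 346.74; M_out = 346.74 + (+145) = 491.74.
T_out = 10⁶/491.74 = 2033.6 K → 2030 K; t = 20.3.
B = 138.5·ln(20.3 − 10) − 305.0 = 138.5·ln 10.3 − 305.0 = 138.5·2.3321 − 305.0 = 18.002.
Rounded: 18.

18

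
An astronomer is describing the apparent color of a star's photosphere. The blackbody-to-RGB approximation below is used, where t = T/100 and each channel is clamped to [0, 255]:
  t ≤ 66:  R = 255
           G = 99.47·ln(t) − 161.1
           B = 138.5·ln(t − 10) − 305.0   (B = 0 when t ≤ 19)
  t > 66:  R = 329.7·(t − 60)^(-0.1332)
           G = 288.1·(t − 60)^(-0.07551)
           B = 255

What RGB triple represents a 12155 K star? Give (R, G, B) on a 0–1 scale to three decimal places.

(0.747, 0.828, 1.000)

t = 12155/100 = 121.55; the t > 66 branch applies.
R = 329.7·(121.55 − 60)^(-0.1332) = 329.7·61.55^(-0.1332) = 329.7·0.57766 = 190.456.
G = 288.1·(121.55 − 60)^(-0.07551) = 288.1·61.55^(-0.07551) = 288.1·0.73265 = 211.076.
B = 255 by definition for t > 66.
Dividing each by 255: (0.7469, 0.8277, 1.0000) → (0.747, 0.828, 1.000).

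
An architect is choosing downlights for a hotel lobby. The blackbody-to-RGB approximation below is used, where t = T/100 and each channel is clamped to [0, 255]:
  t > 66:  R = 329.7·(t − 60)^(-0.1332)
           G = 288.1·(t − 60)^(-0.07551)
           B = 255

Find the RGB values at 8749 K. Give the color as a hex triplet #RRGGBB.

#D4E0FF

t = 8749/100 = 87.49; the t > 66 branch applies.
R = 329.7·(87.49 − 60)^(-0.1332) = 329.7·27.49^(-0.1332) = 329.7·0.64313 = 212.042.
G = 288.1·(87.49 − 60)^(-0.07551) = 288.1·27.49^(-0.07551) = 288.1·0.77862 = 224.322.
B = 255 by definition for t > 66.
Rounded: (212, 224, 255).
In hex: #D4E0FF.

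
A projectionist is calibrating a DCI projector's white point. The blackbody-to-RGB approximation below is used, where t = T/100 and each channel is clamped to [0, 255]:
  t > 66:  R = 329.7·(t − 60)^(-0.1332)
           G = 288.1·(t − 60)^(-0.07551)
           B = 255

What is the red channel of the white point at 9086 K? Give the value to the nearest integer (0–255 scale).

209

t = 9086/100 = 90.86; the t > 66 branch applies.
R = 329.7·(90.86 − 60)^(-0.1332) = 329.7·30.86^(-0.1332) = 329.7·0.63330 = 208.800.
Rounded: 209.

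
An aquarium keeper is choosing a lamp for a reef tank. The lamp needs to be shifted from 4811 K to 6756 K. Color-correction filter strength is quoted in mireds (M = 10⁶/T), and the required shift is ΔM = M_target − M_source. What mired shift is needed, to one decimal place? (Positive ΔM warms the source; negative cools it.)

-59.8 mireds

M_source = 10⁶/4811 = 207.857; M_target = 10⁶/6756 = 148.017.
ΔM = 148.017 − 207.857 = -59.840 → -59.8 mireds, a cooling shift.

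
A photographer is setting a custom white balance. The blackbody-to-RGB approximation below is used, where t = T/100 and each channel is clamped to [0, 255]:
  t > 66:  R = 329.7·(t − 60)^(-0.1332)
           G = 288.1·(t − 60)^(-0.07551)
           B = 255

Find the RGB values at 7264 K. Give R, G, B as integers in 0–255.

R=235, G=238, B=255

t = 7264/100 = 72.64; the t > 66 branch applies.
R = 329.7·(72.64 − 60)^(-0.1332) = 329.7·12.64^(-0.1332) = 329.7·0.71326 = 235.162.
G = 288.1·(72.64 − 60)^(-0.07551) = 288.1·12.64^(-0.07551) = 288.1·0.82567 = 237.876.
B = 255 by definition for t > 66.
Rounded: (235, 238, 255).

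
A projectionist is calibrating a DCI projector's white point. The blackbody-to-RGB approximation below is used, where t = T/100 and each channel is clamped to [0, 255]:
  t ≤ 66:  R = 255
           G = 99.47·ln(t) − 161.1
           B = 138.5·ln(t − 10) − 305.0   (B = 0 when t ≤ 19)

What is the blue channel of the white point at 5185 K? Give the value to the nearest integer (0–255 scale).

t = 5185/100 = 51.85; the t ≤ 66 branch applies.
B = 138.5·ln(51.85 − 10) − 305.0 = 138.5·ln 41.85 − 305.0 = 138.5·3.7341 − 305.0 = 212.172.
Rounded: 212.

212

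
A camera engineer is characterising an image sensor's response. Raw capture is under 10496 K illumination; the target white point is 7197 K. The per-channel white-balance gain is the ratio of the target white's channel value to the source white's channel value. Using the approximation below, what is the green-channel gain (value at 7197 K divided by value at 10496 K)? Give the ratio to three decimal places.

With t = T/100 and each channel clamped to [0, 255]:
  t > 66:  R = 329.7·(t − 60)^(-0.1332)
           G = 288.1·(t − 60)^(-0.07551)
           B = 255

1.105

At 10496 K (t = 104.96):
  G = 288.1·(104.96 − 60)^(-0.07551) = 288.1·44.96^(-0.07551) = 288.1·0.75023 = 216.142.
At 7197 K (t = 71.97):
  G = 288.1·(71.97 − 60)^(-0.07551) = 288.1·11.97^(-0.07551) = 288.1·0.82907 = 238.856.
Gain = 238.856 / 216.142 = 1.1051 → 1.105.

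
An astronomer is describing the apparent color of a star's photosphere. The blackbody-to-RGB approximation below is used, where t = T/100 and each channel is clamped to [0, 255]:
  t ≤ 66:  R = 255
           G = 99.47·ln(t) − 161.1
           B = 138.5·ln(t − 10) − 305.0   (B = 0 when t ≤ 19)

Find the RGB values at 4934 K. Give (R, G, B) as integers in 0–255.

t = 4934/100 = 49.34; the t ≤ 66 branch applies.
R = 255 by definition for t ≤ 66.
G = 99.47·ln 49.34 − 161.1 = 99.47·3.8987 − 161.1 = 226.707.
B = 138.5·ln(49.34 − 10) − 305.0 = 138.5·ln 39.34 − 305.0 = 138.5·3.6722 − 305.0 = 203.605.
Rounded: (255, 227, 204).

(255, 227, 204)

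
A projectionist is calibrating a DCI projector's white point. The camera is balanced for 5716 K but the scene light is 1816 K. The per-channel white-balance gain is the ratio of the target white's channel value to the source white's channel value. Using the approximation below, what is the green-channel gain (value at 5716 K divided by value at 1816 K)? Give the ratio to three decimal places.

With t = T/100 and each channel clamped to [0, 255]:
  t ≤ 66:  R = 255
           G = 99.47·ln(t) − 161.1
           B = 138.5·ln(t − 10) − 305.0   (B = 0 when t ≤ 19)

1.896

At 1816 K (t = 18.16):
  G = 99.47·ln 18.16 − 161.1 = 99.47·2.8992 − 161.1 = 127.286.
At 5716 K (t = 57.16):
  G = 99.47·ln 57.16 − 161.1 = 99.47·4.0459 − 161.1 = 241.341.
Gain = 241.341 / 127.286 = 1.8961 → 1.896.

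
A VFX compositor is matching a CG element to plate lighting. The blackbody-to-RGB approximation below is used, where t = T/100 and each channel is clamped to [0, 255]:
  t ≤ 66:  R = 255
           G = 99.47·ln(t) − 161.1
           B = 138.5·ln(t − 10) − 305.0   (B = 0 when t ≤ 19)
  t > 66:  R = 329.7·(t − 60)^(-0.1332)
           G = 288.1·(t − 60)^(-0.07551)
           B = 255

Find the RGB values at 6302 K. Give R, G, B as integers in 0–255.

t = 6302/100 = 63.02; the t ≤ 66 branch applies.
R = 255 by definition for t ≤ 66.
G = 99.47·ln 63.02 − 161.1 = 99.47·4.1435 − 161.1 = 251.049.
B = 138.5·ln(63.02 − 10) − 305.0 = 138.5·ln 53.02 − 305.0 = 138.5·3.9707 − 305.0 = 244.938.
Rounded: (255, 251, 245).

R=255, G=251, B=245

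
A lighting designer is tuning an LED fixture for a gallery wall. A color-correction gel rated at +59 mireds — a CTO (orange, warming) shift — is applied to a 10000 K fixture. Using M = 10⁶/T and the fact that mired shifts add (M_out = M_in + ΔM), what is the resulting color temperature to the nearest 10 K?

6290 K

M_in = 10⁶/10000 = 100.00 mireds.
M_out = 100.00 + (+59) = 159.00 mireds.
T_out = 10⁶/159.00 = 6289.3 K → 6290 K.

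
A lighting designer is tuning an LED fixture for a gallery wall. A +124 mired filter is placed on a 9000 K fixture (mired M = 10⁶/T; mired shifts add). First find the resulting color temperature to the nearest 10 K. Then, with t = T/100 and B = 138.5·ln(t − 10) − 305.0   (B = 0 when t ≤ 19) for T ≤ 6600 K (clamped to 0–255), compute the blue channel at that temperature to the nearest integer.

M_in = 10⁶/9000 = 111.11; M_out = 111.11 + (+124) = 235.11.
T_out = 10⁶/235.11 = 4253.3 K → 4250 K; t = 42.5.
B = 138.5·ln(42.5 − 10) − 305.0 = 138.5·ln 32.5 − 305.0 = 138.5·3.4812 − 305.0 = 177.152.
Rounded: 177.

177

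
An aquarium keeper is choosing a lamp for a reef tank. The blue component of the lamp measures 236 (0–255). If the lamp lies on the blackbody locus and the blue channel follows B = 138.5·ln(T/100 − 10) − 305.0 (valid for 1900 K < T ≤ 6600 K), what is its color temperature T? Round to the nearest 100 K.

6000 K

ln(t − 10) = (236 + 305.0) / 138.5 = 3.9061.
t − 10 = e^3.9061 = 49.707, so t = 59.707.
T = 100·t = 5971 K → 6000 K to the nearest 100 K.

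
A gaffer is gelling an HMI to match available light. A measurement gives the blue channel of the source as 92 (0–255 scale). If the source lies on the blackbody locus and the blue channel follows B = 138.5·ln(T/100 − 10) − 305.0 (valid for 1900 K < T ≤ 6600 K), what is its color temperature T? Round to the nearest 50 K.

ln(t − 10) = (92 + 305.0) / 138.5 = 2.8664.
t − 10 = e^2.8664 = 17.574, so t = 27.574.
T = 100·t = 2757 K → 2750 K to the nearest 50 K.

2750 K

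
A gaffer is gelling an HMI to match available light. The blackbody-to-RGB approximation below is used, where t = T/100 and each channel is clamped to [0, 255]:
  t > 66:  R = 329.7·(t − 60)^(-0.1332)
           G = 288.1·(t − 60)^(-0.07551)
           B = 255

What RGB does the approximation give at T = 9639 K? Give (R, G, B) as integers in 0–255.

t = 9639/100 = 96.39; the t > 66 branch applies.
R = 329.7·(96.39 − 60)^(-0.1332) = 329.7·36.39^(-0.1332) = 329.7·0.61955 = 204.266.
G = 288.1·(96.39 − 60)^(-0.07551) = 288.1·36.39^(-0.07551) = 288.1·0.76231 = 219.621.
B = 255 by definition for t > 66.
Rounded: (204, 220, 255).

(204, 220, 255)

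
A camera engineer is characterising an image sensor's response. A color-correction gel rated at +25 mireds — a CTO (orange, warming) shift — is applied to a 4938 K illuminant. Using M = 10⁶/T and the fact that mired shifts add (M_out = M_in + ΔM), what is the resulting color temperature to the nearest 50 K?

4400 K

M_in = 10⁶/4938 = 202.51 mireds.
M_out = 202.51 + (+25) = 227.51 mireds.
T_out = 10⁶/227.51 = 4395.4 K → 4400 K.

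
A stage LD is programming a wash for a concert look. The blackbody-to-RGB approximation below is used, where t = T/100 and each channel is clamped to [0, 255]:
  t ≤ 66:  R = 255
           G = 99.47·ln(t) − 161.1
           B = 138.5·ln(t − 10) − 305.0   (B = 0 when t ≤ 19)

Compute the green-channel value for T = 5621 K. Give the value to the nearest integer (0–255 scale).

240

t = 5621/100 = 56.21; the t ≤ 66 branch applies.
G = 99.47·ln 56.21 − 161.1 = 99.47·4.0291 − 161.1 = 239.674.
Rounded: 240.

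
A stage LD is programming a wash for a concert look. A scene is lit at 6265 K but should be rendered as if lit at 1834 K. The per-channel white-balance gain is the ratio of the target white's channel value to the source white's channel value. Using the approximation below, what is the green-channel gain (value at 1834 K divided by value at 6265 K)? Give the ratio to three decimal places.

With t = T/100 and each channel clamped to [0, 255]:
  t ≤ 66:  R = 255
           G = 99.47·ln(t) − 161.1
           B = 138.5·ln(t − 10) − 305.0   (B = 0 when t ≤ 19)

0.512

At 6265 K (t = 62.65):
  G = 99.47·ln 62.65 − 161.1 = 99.47·4.1376 − 161.1 = 250.463.
At 1834 K (t = 18.34):
  G = 99.47·ln 18.34 − 161.1 = 99.47·2.9091 − 161.1 = 128.267.
Gain = 128.267 / 250.463 = 0.5121 → 0.512.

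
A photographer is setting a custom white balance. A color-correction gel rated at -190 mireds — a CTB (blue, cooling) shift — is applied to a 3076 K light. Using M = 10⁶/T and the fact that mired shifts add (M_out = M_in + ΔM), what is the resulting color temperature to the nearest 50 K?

M_in = 10⁶/3076 = 325.10 mireds.
M_out = 325.10 + (-190) = 135.10 mireds.
T_out = 10⁶/135.10 = 7402.1 K → 7400 K.

7400 K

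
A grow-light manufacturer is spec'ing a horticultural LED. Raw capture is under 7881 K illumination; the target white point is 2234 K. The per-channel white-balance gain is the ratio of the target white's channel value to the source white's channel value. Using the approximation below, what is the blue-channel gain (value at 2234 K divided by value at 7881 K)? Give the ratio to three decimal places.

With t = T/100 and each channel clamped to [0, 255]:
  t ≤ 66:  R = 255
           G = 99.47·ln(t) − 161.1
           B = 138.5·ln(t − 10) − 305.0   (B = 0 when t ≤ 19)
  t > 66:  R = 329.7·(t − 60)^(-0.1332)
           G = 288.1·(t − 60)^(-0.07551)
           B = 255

At 7881 K (t = 78.81):
  B = 255 by definition for t > 66.
At 2234 K (t = 22.34):
  B = 138.5·ln(22.34 − 10) − 305.0 = 138.5·ln 12.34 − 305.0 = 138.5·2.5128 − 305.0 = 43.029.
Gain = 43.029 / 255.000 = 0.1687 → 0.169.

0.169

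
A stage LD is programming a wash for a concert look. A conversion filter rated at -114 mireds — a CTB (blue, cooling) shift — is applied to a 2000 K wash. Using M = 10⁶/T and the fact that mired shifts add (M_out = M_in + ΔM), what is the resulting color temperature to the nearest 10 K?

2590 K

M_in = 10⁶/2000 = 500.00 mireds.
M_out = 500.00 + (-114) = 386.00 mireds.
T_out = 10⁶/386.00 = 2590.7 K → 2590 K.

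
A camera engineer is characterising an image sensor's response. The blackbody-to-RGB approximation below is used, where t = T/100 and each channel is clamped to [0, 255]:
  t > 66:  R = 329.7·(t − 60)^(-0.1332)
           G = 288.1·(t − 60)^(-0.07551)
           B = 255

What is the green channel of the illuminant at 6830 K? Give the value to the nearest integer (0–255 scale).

t = 6830/100 = 68.3; the t > 66 branch applies.
G = 288.1·(68.3 − 60)^(-0.07551) = 288.1·8.3^(-0.07551) = 288.1·0.85232 = 245.552.
Rounded: 246.

246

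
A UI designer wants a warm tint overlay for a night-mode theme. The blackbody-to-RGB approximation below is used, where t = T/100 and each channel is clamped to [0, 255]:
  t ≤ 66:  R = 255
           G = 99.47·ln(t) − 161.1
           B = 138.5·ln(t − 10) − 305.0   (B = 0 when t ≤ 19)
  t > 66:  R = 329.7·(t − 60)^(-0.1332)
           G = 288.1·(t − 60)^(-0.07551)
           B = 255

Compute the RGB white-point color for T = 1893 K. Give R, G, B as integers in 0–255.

R=255, G=131, B=0

t = 1893/100 = 18.93; the t ≤ 66 branch applies.
R = 255 by definition for t ≤ 66.
G = 99.47·ln 18.93 − 161.1 = 99.47·2.9407 − 161.1 = 131.416.
t = 18.93 ≤ 19, so B = 0.
Rounded: (255, 131, 0).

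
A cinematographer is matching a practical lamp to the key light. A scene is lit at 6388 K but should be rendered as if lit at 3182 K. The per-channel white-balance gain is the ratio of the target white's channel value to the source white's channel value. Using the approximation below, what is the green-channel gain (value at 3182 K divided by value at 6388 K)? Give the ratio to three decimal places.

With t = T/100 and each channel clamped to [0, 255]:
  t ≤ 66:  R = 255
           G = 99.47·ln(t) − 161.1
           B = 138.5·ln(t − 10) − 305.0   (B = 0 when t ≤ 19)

0.725

At 6388 K (t = 63.88):
  G = 99.47·ln 63.88 − 161.1 = 99.47·4.1570 − 161.1 = 252.397.
At 3182 K (t = 31.82):
  G = 99.47·ln 31.82 − 161.1 = 99.47·3.4601 − 161.1 = 183.076.
Gain = 183.076 / 252.397 = 0.7253 → 0.725.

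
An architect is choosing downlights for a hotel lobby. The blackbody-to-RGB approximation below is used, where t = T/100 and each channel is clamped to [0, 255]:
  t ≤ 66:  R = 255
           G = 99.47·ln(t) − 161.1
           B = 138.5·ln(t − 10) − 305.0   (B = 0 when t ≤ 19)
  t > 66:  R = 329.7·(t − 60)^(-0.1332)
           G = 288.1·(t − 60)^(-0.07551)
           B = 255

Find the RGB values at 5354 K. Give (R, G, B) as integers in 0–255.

(255, 235, 218)

t = 5354/100 = 53.54; the t ≤ 66 branch applies.
R = 255 by definition for t ≤ 66.
G = 99.47·ln 53.54 − 161.1 = 99.47·3.9804 − 161.1 = 234.833.
B = 138.5·ln(53.54 − 10) − 305.0 = 138.5·ln 43.54 − 305.0 = 138.5·3.7737 − 305.0 = 217.655.
Rounded: (255, 235, 218).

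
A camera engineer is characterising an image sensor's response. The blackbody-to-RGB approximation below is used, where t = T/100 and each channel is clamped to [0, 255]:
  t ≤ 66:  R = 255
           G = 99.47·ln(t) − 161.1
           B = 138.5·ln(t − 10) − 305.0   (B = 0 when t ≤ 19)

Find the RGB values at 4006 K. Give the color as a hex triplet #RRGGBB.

t = 4006/100 = 40.06; the t ≤ 66 branch applies.
R = 255 by definition for t ≤ 66.
G = 99.47·ln 40.06 − 161.1 = 99.47·3.6904 − 161.1 = 205.982.
B = 138.5·ln(40.06 − 10) − 305.0 = 138.5·ln 30.06 − 305.0 = 138.5·3.4032 − 305.0 = 166.343.
Rounded: (255, 206, 166).
In hex: #FFCEA6.

#FFCEA6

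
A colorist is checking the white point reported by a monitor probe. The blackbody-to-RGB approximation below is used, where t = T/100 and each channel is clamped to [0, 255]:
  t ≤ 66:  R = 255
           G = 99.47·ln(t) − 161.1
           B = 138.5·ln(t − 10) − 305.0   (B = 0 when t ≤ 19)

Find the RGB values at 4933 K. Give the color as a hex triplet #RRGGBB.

t = 4933/100 = 49.33; the t ≤ 66 branch applies.
R = 255 by definition for t ≤ 66.
G = 99.47·ln 49.33 − 161.1 = 99.47·3.8985 − 161.1 = 226.687.
B = 138.5·ln(49.33 − 10) − 305.0 = 138.5·ln 39.33 − 305.0 = 138.5·3.6720 − 305.0 = 203.570.
Rounded: (255, 227, 204).
In hex: #FFE3CC.

#FFE3CC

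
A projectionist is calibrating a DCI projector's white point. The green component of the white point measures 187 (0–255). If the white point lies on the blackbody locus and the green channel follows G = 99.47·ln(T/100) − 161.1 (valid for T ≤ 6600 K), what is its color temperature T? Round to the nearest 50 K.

ln t = (187 + 161.1) / 99.47 = 3.4995.
t = e^3.4995 = 33.100.
T = 100·t = 3310 K → 3300 K to the nearest 50 K.

3300 K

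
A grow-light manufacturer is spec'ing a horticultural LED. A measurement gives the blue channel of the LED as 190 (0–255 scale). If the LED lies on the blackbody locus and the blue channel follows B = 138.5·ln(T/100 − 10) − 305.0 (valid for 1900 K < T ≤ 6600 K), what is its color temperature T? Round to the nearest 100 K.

ln(t − 10) = (190 + 305.0) / 138.5 = 3.5740.
t − 10 = e^3.5740 = 35.659, so t = 45.659.
T = 100·t = 4566 K → 4600 K to the nearest 100 K.

4600 K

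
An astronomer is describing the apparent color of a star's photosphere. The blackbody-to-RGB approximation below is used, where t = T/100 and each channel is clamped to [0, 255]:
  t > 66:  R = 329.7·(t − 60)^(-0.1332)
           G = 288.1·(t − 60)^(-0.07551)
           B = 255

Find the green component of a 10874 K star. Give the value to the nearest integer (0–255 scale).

215

t = 10874/100 = 108.74; the t > 66 branch applies.
G = 288.1·(108.74 − 60)^(-0.07551) = 288.1·48.74^(-0.07551) = 288.1·0.74567 = 214.828.
Rounded: 215.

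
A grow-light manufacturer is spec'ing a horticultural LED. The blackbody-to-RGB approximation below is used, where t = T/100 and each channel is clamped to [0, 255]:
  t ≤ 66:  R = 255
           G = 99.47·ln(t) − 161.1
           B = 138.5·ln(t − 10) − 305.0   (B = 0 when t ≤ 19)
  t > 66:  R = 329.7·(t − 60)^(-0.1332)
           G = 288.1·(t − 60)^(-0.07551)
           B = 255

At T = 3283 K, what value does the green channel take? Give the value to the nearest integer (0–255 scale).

186

t = 3283/100 = 32.83; the t ≤ 66 branch applies.
G = 99.47·ln 32.83 − 161.1 = 99.47·3.4913 − 161.1 = 186.184.
Rounded: 186.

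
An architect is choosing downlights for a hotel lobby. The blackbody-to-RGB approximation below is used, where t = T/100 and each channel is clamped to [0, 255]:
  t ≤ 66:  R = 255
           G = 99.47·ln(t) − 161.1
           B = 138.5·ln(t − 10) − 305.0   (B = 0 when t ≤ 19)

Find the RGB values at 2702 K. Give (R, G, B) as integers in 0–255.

(255, 167, 88)

t = 2702/100 = 27.02; the t ≤ 66 branch applies.
R = 255 by definition for t ≤ 66.
G = 99.47·ln 27.02 − 161.1 = 99.47·3.2966 − 161.1 = 166.811.
B = 138.5·ln(27.02 − 10) − 305.0 = 138.5·ln 17.02 − 305.0 = 138.5·2.8344 − 305.0 = 87.563.
Rounded: (255, 167, 88).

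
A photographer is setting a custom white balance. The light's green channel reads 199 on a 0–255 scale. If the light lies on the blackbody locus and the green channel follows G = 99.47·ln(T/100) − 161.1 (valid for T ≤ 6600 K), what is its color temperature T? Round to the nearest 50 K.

ln t = (199 + 161.1) / 99.47 = 3.6202.
t = e^3.6202 = 37.345.
T = 100·t = 3734 K → 3750 K to the nearest 50 K.

3750 K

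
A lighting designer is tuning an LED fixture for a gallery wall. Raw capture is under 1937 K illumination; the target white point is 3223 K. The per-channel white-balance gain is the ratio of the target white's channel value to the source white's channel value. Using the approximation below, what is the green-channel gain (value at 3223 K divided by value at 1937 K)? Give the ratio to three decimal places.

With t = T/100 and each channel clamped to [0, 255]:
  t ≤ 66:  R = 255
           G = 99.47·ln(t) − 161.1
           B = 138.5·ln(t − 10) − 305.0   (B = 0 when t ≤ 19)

At 1937 K (t = 19.37):
  G = 99.47·ln 19.37 − 161.1 = 99.47·2.9637 − 161.1 = 133.702.
At 3223 K (t = 32.23):
  G = 99.47·ln 32.23 − 161.1 = 99.47·3.4729 − 161.1 = 184.349.
Gain = 184.349 / 133.702 = 1.3788 → 1.379.

1.379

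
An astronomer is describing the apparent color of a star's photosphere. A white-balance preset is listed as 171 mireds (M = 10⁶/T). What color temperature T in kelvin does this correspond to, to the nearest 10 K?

T = 10⁶ / 171 = 5847.95 K → 5850 K.

5850 K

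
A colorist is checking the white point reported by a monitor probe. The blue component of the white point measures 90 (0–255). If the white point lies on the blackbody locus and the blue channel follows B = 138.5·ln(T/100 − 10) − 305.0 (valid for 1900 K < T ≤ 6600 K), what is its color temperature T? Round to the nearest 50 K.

2750 K

ln(t − 10) = (90 + 305.0) / 138.5 = 2.8520.
t − 10 = e^2.8520 = 17.322, so t = 27.322.
T = 100·t = 2732 K → 2750 K to the nearest 50 K.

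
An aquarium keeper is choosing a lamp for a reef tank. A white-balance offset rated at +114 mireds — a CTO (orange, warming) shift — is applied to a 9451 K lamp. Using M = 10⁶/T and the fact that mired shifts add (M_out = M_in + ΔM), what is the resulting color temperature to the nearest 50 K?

M_in = 10⁶/9451 = 105.81 mireds.
M_out = 105.81 + (+114) = 219.81 mireds.
T_out = 10⁶/219.81 = 4549.4 K → 4550 K.

4550 K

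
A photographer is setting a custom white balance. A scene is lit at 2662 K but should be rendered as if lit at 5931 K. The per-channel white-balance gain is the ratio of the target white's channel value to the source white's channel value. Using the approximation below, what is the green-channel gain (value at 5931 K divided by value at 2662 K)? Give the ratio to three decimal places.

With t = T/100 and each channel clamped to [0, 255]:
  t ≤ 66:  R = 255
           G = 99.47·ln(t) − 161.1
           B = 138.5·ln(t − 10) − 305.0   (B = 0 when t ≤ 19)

1.482

At 2662 K (t = 26.62):
  G = 99.47·ln 26.62 − 161.1 = 99.47·3.2817 − 161.1 = 165.327.
At 5931 K (t = 59.31):
  G = 99.47·ln 59.31 − 161.1 = 99.47·4.0828 − 161.1 = 245.014.
Gain = 245.014 / 165.327 = 1.4820 → 1.482.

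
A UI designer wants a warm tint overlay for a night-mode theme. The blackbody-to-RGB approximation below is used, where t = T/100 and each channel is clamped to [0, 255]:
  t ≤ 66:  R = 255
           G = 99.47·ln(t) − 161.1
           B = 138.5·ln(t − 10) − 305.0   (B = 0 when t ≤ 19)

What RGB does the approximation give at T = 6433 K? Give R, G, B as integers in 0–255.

t = 6433/100 = 64.33; the t ≤ 66 branch applies.
R = 255 by definition for t ≤ 66.
G = 99.47·ln 64.33 − 161.1 = 99.47·4.1640 − 161.1 = 253.096.
B = 138.5·ln(64.33 − 10) − 305.0 = 138.5·ln 54.33 − 305.0 = 138.5·3.9951 − 305.0 = 248.318.
Rounded: (255, 253, 248).

R=255, G=253, B=248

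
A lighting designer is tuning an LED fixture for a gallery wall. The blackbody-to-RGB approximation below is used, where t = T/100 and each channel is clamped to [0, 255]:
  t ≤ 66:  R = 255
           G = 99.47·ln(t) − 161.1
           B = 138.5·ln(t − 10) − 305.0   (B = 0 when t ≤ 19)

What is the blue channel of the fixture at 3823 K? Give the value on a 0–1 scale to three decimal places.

t = 3823/100 = 38.23; the t ≤ 66 branch applies.
B = 138.5·ln(38.23 − 10) − 305.0 = 138.5·ln 28.23 − 305.0 = 138.5·3.3404 − 305.0 = 157.643.
On a 0–1 scale: 157.643/255 = 0.6182 → 0.618.

0.618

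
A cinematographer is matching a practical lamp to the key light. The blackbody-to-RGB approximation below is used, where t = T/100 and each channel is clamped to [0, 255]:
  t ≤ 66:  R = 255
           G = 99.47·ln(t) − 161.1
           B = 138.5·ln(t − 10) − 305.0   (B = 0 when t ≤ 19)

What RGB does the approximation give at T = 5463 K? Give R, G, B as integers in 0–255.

t = 5463/100 = 54.63; the t ≤ 66 branch applies.
R = 255 by definition for t ≤ 66.
G = 99.47·ln 54.63 − 161.1 = 99.47·4.0006 − 161.1 = 236.838.
B = 138.5·ln(54.63 − 10) − 305.0 = 138.5·ln 44.63 − 305.0 = 138.5·3.7984 − 305.0 = 221.079.
Rounded: (255, 237, 221).

R=255, G=237, B=221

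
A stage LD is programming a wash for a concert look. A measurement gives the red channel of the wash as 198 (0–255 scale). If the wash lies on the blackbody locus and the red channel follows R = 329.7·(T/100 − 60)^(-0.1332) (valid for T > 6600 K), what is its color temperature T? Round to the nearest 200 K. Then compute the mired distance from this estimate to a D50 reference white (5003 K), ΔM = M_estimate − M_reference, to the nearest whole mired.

-106 mireds

(t − 60)^(-0.1332) = 198/329.7 = 0.60055.
t − 60 = 0.60055^(1/-0.1332) = 0.60055^(-7.508) = 45.980, so t = 105.980.
T = 100·t = 10598 K → 10600 K to the nearest 200 K.
M_estimate = 10⁶/10600 = 94.34; M_reference = 10⁶/5003 = 199.88.
ΔM = 94.34 − 199.88 = -105.54 → -106 mireds.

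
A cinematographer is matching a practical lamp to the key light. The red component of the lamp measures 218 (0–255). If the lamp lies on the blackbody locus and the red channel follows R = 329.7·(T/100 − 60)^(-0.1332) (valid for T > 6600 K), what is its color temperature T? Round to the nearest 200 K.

(t − 60)^(-0.1332) = 218/329.7 = 0.66121.
t − 60 = 0.66121^(1/-0.1332) = 0.66121^(-7.508) = 22.326, so t = 82.326.
T = 100·t = 8233 K → 8200 K to the nearest 200 K.

8200 K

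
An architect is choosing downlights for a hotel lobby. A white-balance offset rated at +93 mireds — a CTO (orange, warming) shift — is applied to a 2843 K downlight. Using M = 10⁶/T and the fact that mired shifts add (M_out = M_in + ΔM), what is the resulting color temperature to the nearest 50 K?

2250 K

M_in = 10⁶/2843 = 351.74 mireds.
M_out = 351.74 + (+93) = 444.74 mireds.
T_out = 10⁶/444.74 = 2248.5 K → 2250 K.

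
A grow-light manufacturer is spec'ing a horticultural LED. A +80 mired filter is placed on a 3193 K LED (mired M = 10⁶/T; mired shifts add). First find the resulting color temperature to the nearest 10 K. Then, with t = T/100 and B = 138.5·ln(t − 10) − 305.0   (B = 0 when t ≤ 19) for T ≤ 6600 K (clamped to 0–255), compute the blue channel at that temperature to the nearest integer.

74

M_in = 10⁶/3193 = 313.19; M_out = 313.19 + (+80) = 393.19.
T_out = 10⁶/393.19 = 2543.3 K → 2540 K; t = 25.4.
B = 138.5·ln(25.4 − 10) − 305.0 = 138.5·ln 15.4 − 305.0 = 138.5·2.7344 − 305.0 = 73.710.
Rounded: 74.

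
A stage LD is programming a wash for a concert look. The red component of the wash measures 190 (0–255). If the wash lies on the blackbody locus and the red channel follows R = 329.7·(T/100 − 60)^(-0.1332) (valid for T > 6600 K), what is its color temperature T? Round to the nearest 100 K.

(t − 60)^(-0.1332) = 190/329.7 = 0.57628.
t − 60 = 0.57628^(1/-0.1332) = 0.57628^(-7.508) = 62.667, so t = 122.667.
T = 100·t = 12267 K → 12300 K to the nearest 100 K.

12300 K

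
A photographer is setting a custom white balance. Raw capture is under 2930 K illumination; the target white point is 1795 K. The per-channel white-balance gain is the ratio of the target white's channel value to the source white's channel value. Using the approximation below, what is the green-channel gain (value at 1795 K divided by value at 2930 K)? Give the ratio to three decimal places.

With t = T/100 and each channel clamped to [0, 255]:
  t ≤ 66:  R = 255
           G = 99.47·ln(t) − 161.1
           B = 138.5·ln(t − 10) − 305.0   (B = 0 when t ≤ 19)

At 2930 K (t = 29.3):
  G = 99.47·ln 29.3 − 161.1 = 99.47·3.3776 − 161.1 = 174.869.
At 1795 K (t = 17.95):
  G = 99.47·ln 17.95 − 161.1 = 99.47·2.8876 − 161.1 = 126.129.
Gain = 126.129 / 174.869 = 0.7213 → 0.721.

0.721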